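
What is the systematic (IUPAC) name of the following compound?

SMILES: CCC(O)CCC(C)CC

6-methyloctan-3-ol

Counting along the main chain through the –OH group gives 8 carbons: the parent is octane.
The principal characteristic group is an alcohol (–OH), named with the suffix -ol.
Number the chain so that numbering from this end puts the hydroxyl group at C-3 rather than C-6.
With this numbering: the hydroxyl at C-3; a methyl group at C-6.
Putting it together: 6-methyloctan-3-ol.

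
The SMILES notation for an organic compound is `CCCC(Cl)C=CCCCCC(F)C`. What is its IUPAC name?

4-chloro-11-fluorododec-5-ene

The longest chain bearing the multiple bond is 12 carbons long (dodecane).
The chain contains a C=C double bond, so the unsaturation ending is -ene.
Choose the numbering such that numbering from this end puts the double bond at C-5 rather than C-7.
That gives the double bond between C-5 and C-6; a chloro group at C-4; a fluoro group at C-11.
Prefixes are listed alphabetically: chloro, fluoro.
Assembling the pieces gives 4-chloro-11-fluorododec-5-ene.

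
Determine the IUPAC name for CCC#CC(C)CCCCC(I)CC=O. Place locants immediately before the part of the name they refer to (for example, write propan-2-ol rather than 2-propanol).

The longest chain bearing the –CHO group and the multiple bond is 12 carbons long (dodecane).
The highest-priority functional group is an aldehyde (terminal –CHO), so the name ends in -al.
The chain contains a C≡C triple bond, so the unsaturation ending is -yne.
The numbering direction is chosen so that the aldehyde carbon is C-1 by definition.
This places the triple bond between C-9 and C-10; an iodo group at C-3; a methyl group at C-8.
The substituents are ordered alphabetically, ignoring any di-/tri- multipliers.
Assembling the pieces gives 3-iodo-8-methyldodec-9-ynal.

3-iodo-8-methyldodec-9-ynal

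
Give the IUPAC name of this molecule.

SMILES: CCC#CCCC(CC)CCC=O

The longest carbon chain that includes the –CHO group and the multiple bond has 10 carbons, so the parent hydride is decane.
The highest-priority functional group is an aldehyde (terminal –CHO), so the name ends in -al.
There is one C≡C triple bond, indicated by the ending -yne.
Number the chain so that the aldehyde carbon is C-1 by definition.
That gives the triple bond between C-7 and C-8; an ethyl group at C-4.
The name is 4-ethyldec-7-ynal.

4-ethyldec-7-ynal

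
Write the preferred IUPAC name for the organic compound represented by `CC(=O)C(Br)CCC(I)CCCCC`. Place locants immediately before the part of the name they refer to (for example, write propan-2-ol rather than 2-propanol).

The longest chain bearing the carbonyl is 11 carbons long (undecane).
The principal characteristic group is a ketone (C=O on an internal carbon), named with the suffix -one.
Number the chain so that numbering from this end puts the carbonyl group at C-2 rather than C-10.
This places the carbonyl at C-2; a bromo group at C-3; an iodo group at C-6.
Prefixes are listed alphabetically: bromo, iodo.
The name is 3-bromo-6-iodoundecan-2-one.

3-bromo-6-iodoundecan-2-one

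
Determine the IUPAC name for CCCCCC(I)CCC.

4-iodononane

The longest carbon chain is 9 atoms: the parent is nonane.
The numbering direction is chosen so that the substituent locant set {4} is lower than {6} at the first point of difference.
This places an iodo group at C-4.
Putting it together: 4-iodononane.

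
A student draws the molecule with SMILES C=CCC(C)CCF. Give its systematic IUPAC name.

Counting along the main chain through the multiple bond gives 6 carbons: the parent is hexane.
There is one C=C double bond, indicated by the ending -ene.
Choose the numbering such that numbering from this end puts the double bond at C-1 rather than C-5.
That gives the double bond between C-1 and C-2; a fluoro group at C-6; a methyl group at C-4.
Prefixes are listed alphabetically: fluoro, methyl.
Putting it together: 6-fluoro-4-methylhex-1-ene.

6-fluoro-4-methylhex-1-ene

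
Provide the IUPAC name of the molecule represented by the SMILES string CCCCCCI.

The longest continuous carbon chain has 6 atoms, so the parent hydride is hexane.
Number the chain so that the substituent locant set {1} is lower than {6} at the first point of difference.
This places an iodo group at C-1.
Assembling the pieces gives 1-iodohexane.

1-iodohexane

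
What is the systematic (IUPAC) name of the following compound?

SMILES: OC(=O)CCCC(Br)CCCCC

5-bromodecanoic acid

Counting along the main chain through the –COOH group gives 10 carbons: the parent is decane.
The principal characteristic group is a carboxylic acid (terminal –COOH), named with the suffix -oic acid.
The numbering direction is chosen so that the carboxylic acid carbon is C-1 by definition.
With this numbering: a bromo group at C-5.
Putting it together: 5-bromodecanoic acid.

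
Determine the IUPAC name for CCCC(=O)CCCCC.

The longest carbon chain that includes the carbonyl has 9 carbons, so the parent hydride is nonane.
A ketone (C=O on an internal carbon) is the principal characteristic group, giving the suffix -one.
Number the chain so that numbering from this end puts the carbonyl group at C-4 rather than C-6.
With this numbering: the carbonyl at C-4.
Assembling the pieces gives nonan-4-one.

nonan-4-one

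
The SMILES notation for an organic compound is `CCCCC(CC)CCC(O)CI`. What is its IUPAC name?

5-ethyl-1-iodononan-2-ol

The longest chain bearing the –OH group is 9 carbons long (nonane).
The principal characteristic group is an alcohol (–OH), named with the suffix -ol.
Number the chain so that numbering from this end puts the hydroxyl group at C-2 rather than C-8.
That gives the hydroxyl at C-2; an ethyl group at C-5; an iodo group at C-1.
Prefixes are listed alphabetically: ethyl, iodo.
Assembling the pieces gives 5-ethyl-1-iodononan-2-ol.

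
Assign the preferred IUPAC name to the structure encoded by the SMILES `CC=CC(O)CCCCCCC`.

undec-2-en-4-ol

Counting along the main chain through the –OH group and the multiple bond gives 11 carbons: the parent is undecane.
The principal characteristic group is an alcohol (–OH), named with the suffix -ol.
A C=C double bond in the chain gives the infix -ene-.
Number the chain so that numbering from this end puts the hydroxyl group at C-4 rather than C-8.
This places the hydroxyl at C-4; the double bond between C-2 and C-3.
The name is undec-2-en-4-ol.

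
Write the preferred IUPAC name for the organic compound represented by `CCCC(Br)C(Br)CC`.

The longest continuous carbon chain has 7 atoms, so the parent hydride is heptane.
Number the chain so that the substituent locant set {3,4} is lower than {4,5} at the first point of difference.
This places bromo groups at C-3 and C-4.
Putting it together: 3,4-dibromoheptane.

3,4-dibromoheptane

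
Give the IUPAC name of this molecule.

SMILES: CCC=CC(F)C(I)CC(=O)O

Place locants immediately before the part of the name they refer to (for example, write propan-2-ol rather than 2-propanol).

4-fluoro-3-iodooct-5-enoic acid

The longest chain bearing the –COOH group and the multiple bond is 8 carbons long (octane).
A carboxylic acid (terminal –COOH) is the principal characteristic group, giving the suffix -oic acid.
There is one C=C double bond, indicated by the ending -ene.
The numbering direction is chosen so that the carboxylic acid carbon is C-1 by definition.
That gives the double bond between C-5 and C-6; a fluoro group at C-4; an iodo group at C-3.
Prefixes are listed alphabetically: fluoro, iodo.
The name is 4-fluoro-3-iodooct-5-enoic acid.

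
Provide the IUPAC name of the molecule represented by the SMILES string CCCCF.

The longest carbon chain is 4 atoms: the parent is butane.
Number the chain so that the substituent locant set {1} is lower than {4} at the first point of difference.
With this numbering: a fluoro group at C-1.
The name is 1-fluorobutane.

1-fluorobutane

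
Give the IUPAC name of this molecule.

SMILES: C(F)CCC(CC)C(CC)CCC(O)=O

4,5-diethyl-8-fluorooctanoic acid

The longest carbon chain that includes the –COOH group has 8 carbons, so the parent hydride is octane.
A carboxylic acid (terminal –COOH) is the principal characteristic group, giving the suffix -oic acid.
The numbering direction is chosen so that the carboxylic acid carbon is C-1 by definition.
That gives ethyl groups at C-4 and C-5; a fluoro group at C-8.
The substituents are ordered alphabetically, ignoring any di-/tri- multipliers.
The name is 4,5-diethyl-8-fluorooctanoic acid.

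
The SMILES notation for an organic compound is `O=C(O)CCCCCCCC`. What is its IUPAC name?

nonanoic acid

Counting along the main chain through the –COOH group gives 9 carbons: the parent is nonane.
The principal characteristic group is a carboxylic acid (terminal –COOH), named with the suffix -oic acid.
Number the chain so that the carboxylic acid carbon is C-1 by definition.
The name is nonanoic acid.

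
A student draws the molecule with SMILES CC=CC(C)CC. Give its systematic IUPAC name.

4-methylhex-2-ene

The longest chain bearing the multiple bond is 6 carbons long (hexane).
There is one C=C double bond, indicated by the ending -ene.
The numbering direction is chosen so that numbering from this end puts the double bond at C-2 rather than C-4.
With this numbering: the double bond between C-2 and C-3; a methyl group at C-4.
Putting it together: 4-methylhex-2-ene.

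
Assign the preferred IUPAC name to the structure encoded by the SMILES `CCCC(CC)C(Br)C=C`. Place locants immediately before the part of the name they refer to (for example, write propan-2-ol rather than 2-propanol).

3-bromo-4-ethylhept-1-ene

The longest carbon chain that includes the multiple bond has 7 carbons, so the parent hydride is heptane.
There is one C=C double bond, indicated by the ending -ene.
Choose the numbering such that numbering from this end puts the double bond at C-1 rather than C-6.
With this numbering: the double bond between C-1 and C-2; a bromo group at C-3; an ethyl group at C-4.
Substituent prefixes are cited in alphabetical order (multiplying prefixes like di-/tri- are ignored for ordering).
Assembling the pieces gives 3-bromo-4-ethylhept-1-ene.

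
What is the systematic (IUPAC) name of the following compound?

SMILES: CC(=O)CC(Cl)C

The longest carbon chain that includes the carbonyl has 5 carbons, so the parent hydride is pentane.
The highest-priority functional group is a ketone (C=O on an internal carbon), so the name ends in -one.
Choose the numbering such that numbering from this end puts the carbonyl group at C-2 rather than C-4.
This places the carbonyl at C-2; a chloro group at C-4.
The name is 4-chloropentan-2-one.

4-chloropentan-2-one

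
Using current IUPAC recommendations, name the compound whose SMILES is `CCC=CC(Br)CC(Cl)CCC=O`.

The longest chain bearing the –CHO group and the multiple bond is 10 carbons long (decane).
An aldehyde (terminal –CHO) is the principal characteristic group, giving the suffix -al.
A C=C double bond in the chain gives the infix -ene-.
The numbering direction is chosen so that the aldehyde carbon is C-1 by definition.
With this numbering: the double bond between C-7 and C-8; a bromo group at C-6; a chloro group at C-4.
Substituent prefixes are cited in alphabetical order (multiplying prefixes like di-/tri- are ignored for ordering).
Assembling the pieces gives 6-bromo-4-chlorodec-7-enal.

6-bromo-4-chlorodec-7-enal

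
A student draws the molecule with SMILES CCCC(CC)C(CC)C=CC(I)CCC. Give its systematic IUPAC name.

7,8-diethyl-4-iodoundec-5-ene

Counting along the main chain through the multiple bond gives 11 carbons: the parent is undecane.
A C=C double bond in the chain gives the infix -ene-.
The numbering direction is chosen so that numbering from this end puts the double bond at C-5 rather than C-6.
That gives the double bond between C-5 and C-6; ethyl groups at C-7 and C-8; an iodo group at C-4.
The substituents are ordered alphabetically, ignoring any di-/tri- multipliers.
Assembling the pieces gives 7,8-diethyl-4-iodoundec-5-ene.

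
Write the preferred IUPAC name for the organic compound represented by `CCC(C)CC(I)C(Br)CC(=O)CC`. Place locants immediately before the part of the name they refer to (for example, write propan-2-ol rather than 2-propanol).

5-bromo-6-iodo-8-methyldecan-3-one

Counting along the main chain through the carbonyl gives 10 carbons: the parent is decane.
A ketone (C=O on an internal carbon) is the principal characteristic group, giving the suffix -one.
Choose the numbering such that numbering from this end puts the carbonyl group at C-3 rather than C-8.
This places the carbonyl at C-3; a bromo group at C-5; an iodo group at C-6; a methyl group at C-8.
Substituent prefixes are cited in alphabetical order (multiplying prefixes like di-/tri- are ignored for ordering).
Assembling the pieces gives 5-bromo-6-iodo-8-methyldecan-3-one.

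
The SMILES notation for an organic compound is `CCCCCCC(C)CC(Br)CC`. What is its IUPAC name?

3-bromo-5-methylundecane

The longest continuous carbon chain has 11 atoms, so the parent hydride is undecane.
Number the chain so that the substituent locant set {3,5} is lower than {7,9} at the first point of difference.
This places a bromo group at C-3; a methyl group at C-5.
Prefixes are listed alphabetically: bromo, methyl.
The name is 3-bromo-5-methylundecane.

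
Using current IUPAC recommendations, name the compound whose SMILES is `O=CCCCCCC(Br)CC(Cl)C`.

7-bromo-9-chlorodecanal

The longest chain bearing the –CHO group is 10 carbons long (decane).
The highest-priority functional group is an aldehyde (terminal –CHO), so the name ends in -al.
Number the chain so that the aldehyde carbon is C-1 by definition.
With this numbering: a bromo group at C-7; a chloro group at C-9.
Prefixes are listed alphabetically: bromo, chloro.
Putting it together: 7-bromo-9-chlorodecanal.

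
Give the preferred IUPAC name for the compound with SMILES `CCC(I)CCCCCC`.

3-iodononane

The longest continuous carbon chain has 9 atoms, so the parent hydride is nonane.
Number the chain so that the substituent locant set {3} is lower than {7} at the first point of difference.
This places an iodo group at C-3.
Assembling the pieces gives 3-iodononane.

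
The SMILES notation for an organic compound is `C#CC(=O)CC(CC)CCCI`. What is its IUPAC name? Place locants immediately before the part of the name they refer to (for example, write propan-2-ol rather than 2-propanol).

5-ethyl-8-iodooct-1-yn-3-one

The longest carbon chain that includes the carbonyl and the multiple bond has 8 carbons, so the parent hydride is octane.
The principal characteristic group is a ketone (C=O on an internal carbon), named with the suffix -one.
A C≡C triple bond in the chain gives the infix -yne-.
Choose the numbering such that numbering from this end puts the carbonyl group at C-3 rather than C-6.
With this numbering: the carbonyl at C-3; the triple bond between C-1 and C-2; an ethyl group at C-5; an iodo group at C-8.
Prefixes are listed alphabetically: ethyl, iodo.
The name is 5-ethyl-8-iodooct-1-yn-3-one.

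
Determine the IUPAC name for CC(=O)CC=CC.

hex-4-en-2-one

The longest carbon chain that includes the carbonyl and the multiple bond has 6 carbons, so the parent hydride is hexane.
The highest-priority functional group is a ketone (C=O on an internal carbon), so the name ends in -one.
A C=C double bond in the chain gives the infix -ene-.
The numbering direction is chosen so that numbering from this end puts the carbonyl group at C-2 rather than C-5.
That gives the carbonyl at C-2; the double bond between C-4 and C-5.
The name is hex-4-en-2-one.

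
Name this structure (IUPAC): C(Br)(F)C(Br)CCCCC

1,2-dibromo-1-fluoroheptane

The parent chain contains 7 carbons (heptane).
Number the chain so that the substituent locant set {1,1,2} is lower than {6,7,7} at the first point of difference.
With this numbering: bromo groups at C-1 and C-2; a fluoro group at C-1.
Substituent prefixes are cited in alphabetical order (multiplying prefixes like di-/tri- are ignored for ordering).
Putting it together: 1,2-dibromo-1-fluoroheptane.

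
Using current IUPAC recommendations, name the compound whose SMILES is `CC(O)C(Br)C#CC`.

The longest chain bearing the –OH group and the multiple bond is 6 carbons long (hexane).
An alcohol (–OH) is the principal characteristic group, giving the suffix -ol.
The chain contains a C≡C triple bond, so the unsaturation ending is -yne.
Choose the numbering such that numbering from this end puts the hydroxyl group at C-2 rather than C-5.
With this numbering: the hydroxyl at C-2; the triple bond between C-4 and C-5; a bromo group at C-3.
The name is 3-bromohex-4-yn-2-ol.

3-bromohex-4-yn-2-ol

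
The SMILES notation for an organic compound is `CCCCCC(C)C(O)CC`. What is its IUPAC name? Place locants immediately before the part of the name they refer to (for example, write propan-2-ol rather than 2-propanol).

4-methylnonan-3-ol

Counting along the main chain through the –OH group gives 9 carbons: the parent is nonane.
The principal characteristic group is an alcohol (–OH), named with the suffix -ol.
Choose the numbering such that numbering from this end puts the hydroxyl group at C-3 rather than C-7.
With this numbering: the hydroxyl at C-3; a methyl group at C-4.
The name is 4-methylnonan-3-ol.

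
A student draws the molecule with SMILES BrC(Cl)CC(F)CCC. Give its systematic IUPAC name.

1-bromo-1-chloro-3-fluorohexane

The parent chain contains 6 carbons (hexane).
Choose the numbering such that the substituent locant set {1,1,3} is lower than {4,6,6} at the first point of difference.
This places a bromo group at C-1; a chloro group at C-1; a fluoro group at C-3.
Prefixes are listed alphabetically: bromo, chloro, fluoro.
The name is 1-bromo-1-chloro-3-fluorohexane.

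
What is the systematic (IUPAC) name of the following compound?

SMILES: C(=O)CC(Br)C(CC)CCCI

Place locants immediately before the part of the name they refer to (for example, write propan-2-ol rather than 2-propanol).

3-bromo-4-ethyl-7-iodoheptanal

Counting along the main chain through the –CHO group gives 7 carbons: the parent is heptane.
The highest-priority functional group is an aldehyde (terminal –CHO), so the name ends in -al.
Choose the numbering such that the aldehyde carbon is C-1 by definition.
That gives a bromo group at C-3; an ethyl group at C-4; an iodo group at C-7.
Prefixes are listed alphabetically: bromo, ethyl, iodo.
Putting it together: 3-bromo-4-ethyl-7-iodoheptanal.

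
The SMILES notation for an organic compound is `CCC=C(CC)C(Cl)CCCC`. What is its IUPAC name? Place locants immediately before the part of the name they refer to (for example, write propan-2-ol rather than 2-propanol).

The longest carbon chain that includes the multiple bond has 9 carbons, so the parent hydride is nonane.
The chain contains a C=C double bond, so the unsaturation ending is -ene.
Choose the numbering such that numbering from this end puts the double bond at C-3 rather than C-6.
This places the double bond between C-3 and C-4; a chloro group at C-5; an ethyl group at C-4.
Substituent prefixes are cited in alphabetical order (multiplying prefixes like di-/tri- are ignored for ordering).
Putting it together: 5-chloro-4-ethylnon-3-ene.

5-chloro-4-ethylnon-3-ene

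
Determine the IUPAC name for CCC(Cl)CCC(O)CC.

6-chlorooctan-3-ol

Counting along the main chain through the –OH group gives 8 carbons: the parent is octane.
The highest-priority functional group is an alcohol (–OH), so the name ends in -ol.
Number the chain so that numbering from this end puts the hydroxyl group at C-3 rather than C-6.
That gives the hydroxyl at C-3; a chloro group at C-6.
Assembling the pieces gives 6-chlorooctan-3-ol.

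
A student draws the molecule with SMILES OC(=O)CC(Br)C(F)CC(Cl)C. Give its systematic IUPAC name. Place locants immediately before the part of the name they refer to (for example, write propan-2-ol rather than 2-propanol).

3-bromo-6-chloro-4-fluoroheptanoic acid

Counting along the main chain through the –COOH group gives 7 carbons: the parent is heptane.
The highest-priority functional group is a carboxylic acid (terminal –COOH), so the name ends in -oic acid.
The numbering direction is chosen so that the carboxylic acid carbon is C-1 by definition.
With this numbering: a bromo group at C-3; a chloro group at C-6; a fluoro group at C-4.
Prefixes are listed alphabetically: bromo, chloro, fluoro.
The name is 3-bromo-6-chloro-4-fluoroheptanoic acid.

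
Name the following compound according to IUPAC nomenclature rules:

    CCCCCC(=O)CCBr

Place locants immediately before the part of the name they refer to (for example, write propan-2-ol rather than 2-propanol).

The longest carbon chain that includes the carbonyl has 8 carbons, so the parent hydride is octane.
The principal characteristic group is a ketone (C=O on an internal carbon), named with the suffix -one.
The numbering direction is chosen so that numbering from this end puts the carbonyl group at C-3 rather than C-6.
This places the carbonyl at C-3; a bromo group at C-1.
Putting it together: 1-bromooctan-3-one.

1-bromooctan-3-one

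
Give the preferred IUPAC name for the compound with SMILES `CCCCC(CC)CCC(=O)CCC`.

The longest chain bearing the carbonyl is 11 carbons long (undecane).
A ketone (C=O on an internal carbon) is the principal characteristic group, giving the suffix -one.
The numbering direction is chosen so that numbering from this end puts the carbonyl group at C-4 rather than C-8.
With this numbering: the carbonyl at C-4; an ethyl group at C-7.
Putting it together: 7-ethylundecan-4-one.

7-ethylundecan-4-one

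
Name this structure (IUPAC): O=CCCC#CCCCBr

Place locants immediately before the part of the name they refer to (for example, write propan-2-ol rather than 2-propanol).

8-bromooct-4-ynal

Counting along the main chain through the –CHO group and the multiple bond gives 8 carbons: the parent is octane.
The highest-priority functional group is an aldehyde (terminal –CHO), so the name ends in -al.
The chain contains a C≡C triple bond, so the unsaturation ending is -yne.
Number the chain so that the aldehyde carbon is C-1 by definition.
This places the triple bond between C-4 and C-5; a bromo group at C-8.
Assembling the pieces gives 8-bromooct-4-ynal.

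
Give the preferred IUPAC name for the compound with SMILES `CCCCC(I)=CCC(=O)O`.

4-iodooct-3-enoic acid

The longest carbon chain that includes the –COOH group and the multiple bond has 8 carbons, so the parent hydride is octane.
The highest-priority functional group is a carboxylic acid (terminal –COOH), so the name ends in -oic acid.
The chain contains a C=C double bond, so the unsaturation ending is -ene.
The numbering direction is chosen so that the carboxylic acid carbon is C-1 by definition.
That gives the double bond between C-3 and C-4; an iodo group at C-4.
The name is 4-iodooct-3-enoic acid.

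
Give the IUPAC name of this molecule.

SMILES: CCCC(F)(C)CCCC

The longest continuous carbon chain has 8 atoms, so the parent hydride is octane.
Choose the numbering such that the substituent locant set {4,4} is lower than {5,5} at the first point of difference.
With this numbering: a fluoro group at C-4; a methyl group at C-4.
The substituents are ordered alphabetically, ignoring any di-/tri- multipliers.
The name is 4-fluoro-4-methyloctane.

4-fluoro-4-methyloctane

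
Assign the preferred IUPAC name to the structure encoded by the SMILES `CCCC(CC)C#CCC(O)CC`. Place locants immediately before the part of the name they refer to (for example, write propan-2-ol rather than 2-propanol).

7-ethyldec-5-yn-3-ol

Counting along the main chain through the –OH group and the multiple bond gives 10 carbons: the parent is decane.
The highest-priority functional group is an alcohol (–OH), so the name ends in -ol.
A C≡C triple bond in the chain gives the infix -yne-.
Number the chain so that numbering from this end puts the hydroxyl group at C-3 rather than C-8.
With this numbering: the hydroxyl at C-3; the triple bond between C-5 and C-6; an ethyl group at C-7.
The name is 7-ethyldec-5-yn-3-ol.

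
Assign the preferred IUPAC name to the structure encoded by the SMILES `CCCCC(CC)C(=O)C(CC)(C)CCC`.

4,6-diethyl-4-methyldecan-5-one

The longest carbon chain that includes the carbonyl has 10 carbons, so the parent hydride is decane.
The highest-priority functional group is a ketone (C=O on an internal carbon), so the name ends in -one.
Choose the numbering such that numbering from this end puts the carbonyl group at C-5 rather than C-6.
That gives the carbonyl at C-5; ethyl groups at C-4 and C-6; a methyl group at C-4.
The substituents are ordered alphabetically, ignoring any di-/tri- multipliers.
Assembling the pieces gives 4,6-diethyl-4-methyldecan-5-one.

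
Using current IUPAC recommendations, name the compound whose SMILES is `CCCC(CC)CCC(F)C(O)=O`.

5-ethyl-2-fluorooctanoic acid

The longest carbon chain that includes the –COOH group has 8 carbons, so the parent hydride is octane.
A carboxylic acid (terminal –COOH) is the principal characteristic group, giving the suffix -oic acid.
Number the chain so that the carboxylic acid carbon is C-1 by definition.
With this numbering: an ethyl group at C-5; a fluoro group at C-2.
Substituent prefixes are cited in alphabetical order (multiplying prefixes like di-/tri- are ignored for ordering).
Assembling the pieces gives 5-ethyl-2-fluorooctanoic acid.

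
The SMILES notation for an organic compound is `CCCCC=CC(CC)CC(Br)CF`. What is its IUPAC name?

2-bromo-4-ethyl-1-fluorodec-5-ene

Counting along the main chain through the multiple bond gives 10 carbons: the parent is decane.
The chain contains a C=C double bond, so the unsaturation ending is -ene.
The numbering direction is chosen so that the substituent locant set {1,2,4} is lower than {7,9,10} at the first point of difference.
With this numbering: the double bond between C-5 and C-6; a bromo group at C-2; an ethyl group at C-4; a fluoro group at C-1.
Substituent prefixes are cited in alphabetical order (multiplying prefixes like di-/tri- are ignored for ordering).
Assembling the pieces gives 2-bromo-4-ethyl-1-fluorodec-5-ene.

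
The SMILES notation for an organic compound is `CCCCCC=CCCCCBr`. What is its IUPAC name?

1-bromoundec-5-ene

The longest carbon chain that includes the multiple bond has 11 carbons, so the parent hydride is undecane.
The chain contains a C=C double bond, so the unsaturation ending is -ene.
Choose the numbering such that numbering from this end puts the double bond at C-5 rather than C-6.
With this numbering: the double bond between C-5 and C-6; a bromo group at C-1.
Assembling the pieces gives 1-bromoundec-5-ene.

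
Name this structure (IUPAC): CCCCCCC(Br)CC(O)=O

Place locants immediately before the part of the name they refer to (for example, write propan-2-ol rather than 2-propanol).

3-bromononanoic acid

Counting along the main chain through the –COOH group gives 9 carbons: the parent is nonane.
The principal characteristic group is a carboxylic acid (terminal –COOH), named with the suffix -oic acid.
The numbering direction is chosen so that the carboxylic acid carbon is C-1 by definition.
That gives a bromo group at C-3.
Putting it together: 3-bromononanoic acid.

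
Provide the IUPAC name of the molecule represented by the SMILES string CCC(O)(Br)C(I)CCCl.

The longest carbon chain that includes the –OH group has 6 carbons, so the parent hydride is hexane.
An alcohol (–OH) is the principal characteristic group, giving the suffix -ol.
The numbering direction is chosen so that numbering from this end puts the hydroxyl group at C-3 rather than C-4.
That gives the hydroxyl at C-3; a bromo group at C-3; a chloro group at C-6; an iodo group at C-4.
Prefixes are listed alphabetically: bromo, chloro, iodo.
Putting it together: 3-bromo-6-chloro-4-iodohexan-3-ol.

3-bromo-6-chloro-4-iodohexan-3-ol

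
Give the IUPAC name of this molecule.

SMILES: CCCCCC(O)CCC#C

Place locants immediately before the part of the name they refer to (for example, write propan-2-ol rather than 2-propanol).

Counting along the main chain through the –OH group and the multiple bond gives 10 carbons: the parent is decane.
The highest-priority functional group is an alcohol (–OH), so the name ends in -ol.
A C≡C triple bond in the chain gives the infix -yne-.
The numbering direction is chosen so that numbering from this end puts the hydroxyl group at C-5 rather than C-6.
This places the hydroxyl at C-5; the triple bond between C-1 and C-2.
Putting it together: dec-1-yn-5-ol.

dec-1-yn-5-ol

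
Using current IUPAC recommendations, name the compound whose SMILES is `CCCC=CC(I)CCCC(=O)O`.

5-iododec-6-enoic acid

The longest chain bearing the –COOH group and the multiple bond is 10 carbons long (decane).
A carboxylic acid (terminal –COOH) is the principal characteristic group, giving the suffix -oic acid.
The chain contains a C=C double bond, so the unsaturation ending is -ene.
The numbering direction is chosen so that the carboxylic acid carbon is C-1 by definition.
This places the double bond between C-6 and C-7; an iodo group at C-5.
Assembling the pieces gives 5-iododec-6-enoic acid.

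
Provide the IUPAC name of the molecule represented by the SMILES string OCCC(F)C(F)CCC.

3,4-difluoroheptan-1-ol

The longest carbon chain that includes the –OH group has 7 carbons, so the parent hydride is heptane.
The highest-priority functional group is an alcohol (–OH), so the name ends in -ol.
The numbering direction is chosen so that numbering from this end puts the hydroxyl group at C-1 rather than C-7.
With this numbering: the hydroxyl at C-1; fluoro groups at C-3 and C-4.
Putting it together: 3,4-difluoroheptan-1-ol.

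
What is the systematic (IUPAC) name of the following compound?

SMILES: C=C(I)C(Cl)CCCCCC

The longest chain bearing the multiple bond is 9 carbons long (nonane).
The chain contains a C=C double bond, so the unsaturation ending is -ene.
Choose the numbering such that numbering from this end puts the double bond at C-1 rather than C-8.
This places the double bond between C-1 and C-2; a chloro group at C-3; an iodo group at C-2.
Prefixes are listed alphabetically: chloro, iodo.
The name is 3-chloro-2-iodonon-1-ene.

3-chloro-2-iodonon-1-ene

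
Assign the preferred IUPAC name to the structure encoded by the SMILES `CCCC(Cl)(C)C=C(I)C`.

4-chloro-2-iodo-4-methylhept-2-ene

The longest chain bearing the multiple bond is 7 carbons long (heptane).
A C=C double bond in the chain gives the infix -ene-.
The numbering direction is chosen so that numbering from this end puts the double bond at C-2 rather than C-5.
This places the double bond between C-2 and C-3; a chloro group at C-4; an iodo group at C-2; a methyl group at C-4.
Substituent prefixes are cited in alphabetical order (multiplying prefixes like di-/tri- are ignored for ordering).
Assembling the pieces gives 4-chloro-2-iodo-4-methylhept-2-ene.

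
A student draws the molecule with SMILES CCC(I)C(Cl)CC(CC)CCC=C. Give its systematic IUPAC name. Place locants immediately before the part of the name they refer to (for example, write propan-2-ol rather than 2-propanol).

7-chloro-5-ethyl-8-iododec-1-ene

The longest chain bearing the multiple bond is 10 carbons long (decane).
There is one C=C double bond, indicated by the ending -ene.
Number the chain so that numbering from this end puts the double bond at C-1 rather than C-9.
This places the double bond between C-1 and C-2; a chloro group at C-7; an ethyl group at C-5; an iodo group at C-8.
The substituents are ordered alphabetically, ignoring any di-/tri- multipliers.
Assembling the pieces gives 7-chloro-5-ethyl-8-iododec-1-ene.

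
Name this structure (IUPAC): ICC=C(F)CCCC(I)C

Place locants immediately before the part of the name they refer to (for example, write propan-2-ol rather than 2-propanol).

3-fluoro-1,7-diiodooct-2-ene

Counting along the main chain through the multiple bond gives 8 carbons: the parent is octane.
A C=C double bond in the chain gives the infix -ene-.
Choose the numbering such that numbering from this end puts the double bond at C-2 rather than C-6.
This places the double bond between C-2 and C-3; a fluoro group at C-3; iodo groups at C-1 and C-7.
Prefixes are listed alphabetically: fluoro, iodo.
Putting it together: 3-fluoro-1,7-diiodooct-2-ene.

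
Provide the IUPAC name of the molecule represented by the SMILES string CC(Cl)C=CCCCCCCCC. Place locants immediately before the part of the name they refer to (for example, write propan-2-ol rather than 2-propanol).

The longest carbon chain that includes the multiple bond has 12 carbons, so the parent hydride is dodecane.
A C=C double bond in the chain gives the infix -ene-.
Choose the numbering such that numbering from this end puts the double bond at C-3 rather than C-9.
With this numbering: the double bond between C-3 and C-4; a chloro group at C-2.
Putting it together: 2-chlorododec-3-ene.

2-chlorododec-3-ene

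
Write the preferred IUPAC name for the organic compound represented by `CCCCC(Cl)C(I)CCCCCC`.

5-chloro-6-iodododecane

The parent chain contains 12 carbons (dodecane).
The numbering direction is chosen so that the substituent locant set {5,6} is lower than {7,8} at the first point of difference.
That gives a chloro group at C-5; an iodo group at C-6.
The substituents are ordered alphabetically, ignoring any di-/tri- multipliers.
The name is 5-chloro-6-iodododecane.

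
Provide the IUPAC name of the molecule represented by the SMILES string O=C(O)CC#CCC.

hex-3-ynoic acid

Counting along the main chain through the –COOH group and the multiple bond gives 6 carbons: the parent is hexane.
The principal characteristic group is a carboxylic acid (terminal –COOH), named with the suffix -oic acid.
There is one C≡C triple bond, indicated by the ending -yne.
Number the chain so that the carboxylic acid carbon is C-1 by definition.
This places the triple bond between C-3 and C-4.
Putting it together: hex-3-ynoic acid.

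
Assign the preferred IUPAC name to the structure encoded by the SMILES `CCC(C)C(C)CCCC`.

3,4-dimethyloctane

The parent chain contains 8 carbons (octane).
Choose the numbering such that the substituent locant set {3,4} is lower than {5,6} at the first point of difference.
This places methyl groups at C-3 and C-4.
The name is 3,4-dimethyloctane.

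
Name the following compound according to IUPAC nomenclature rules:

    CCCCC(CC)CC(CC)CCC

4,6-diethyldecane

The longest carbon chain is 10 atoms: the parent is decane.
Number the chain so that the substituent locant set {4,6} is lower than {5,7} at the first point of difference.
This places ethyl groups at C-4 and C-6.
Assembling the pieces gives 4,6-diethyldecane.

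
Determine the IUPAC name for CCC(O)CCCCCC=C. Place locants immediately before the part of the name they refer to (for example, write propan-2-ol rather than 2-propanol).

dec-9-en-3-ol

The longest chain bearing the –OH group and the multiple bond is 10 carbons long (decane).
An alcohol (–OH) is the principal characteristic group, giving the suffix -ol.
There is one C=C double bond, indicated by the ending -ene.
Choose the numbering such that numbering from this end puts the hydroxyl group at C-3 rather than C-8.
With this numbering: the hydroxyl at C-3; the double bond between C-9 and C-10.
Assembling the pieces gives dec-9-en-3-ol.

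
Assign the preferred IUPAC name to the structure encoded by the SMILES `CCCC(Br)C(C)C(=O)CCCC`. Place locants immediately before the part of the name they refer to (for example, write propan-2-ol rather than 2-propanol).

The longest carbon chain that includes the carbonyl has 10 carbons, so the parent hydride is decane.
The principal characteristic group is a ketone (C=O on an internal carbon), named with the suffix -one.
The numbering direction is chosen so that numbering from this end puts the carbonyl group at C-5 rather than C-6.
This places the carbonyl at C-5; a bromo group at C-7; a methyl group at C-6.
Prefixes are listed alphabetically: bromo, methyl.
The name is 7-bromo-6-methyldecan-5-one.

7-bromo-6-methyldecan-5-one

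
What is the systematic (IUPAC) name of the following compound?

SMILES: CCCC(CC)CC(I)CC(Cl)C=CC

4-chloro-8-ethyl-6-iodoundec-2-ene

The longest chain bearing the multiple bond is 11 carbons long (undecane).
There is one C=C double bond, indicated by the ending -ene.
Number the chain so that numbering from this end puts the double bond at C-2 rather than C-9.
That gives the double bond between C-2 and C-3; a chloro group at C-4; an ethyl group at C-8; an iodo group at C-6.
Substituent prefixes are cited in alphabetical order (multiplying prefixes like di-/tri- are ignored for ordering).
The name is 4-chloro-8-ethyl-6-iodoundec-2-ene.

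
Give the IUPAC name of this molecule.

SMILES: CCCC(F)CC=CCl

1-chloro-4-fluorohept-1-ene

The longest carbon chain that includes the multiple bond has 7 carbons, so the parent hydride is heptane.
The chain contains a C=C double bond, so the unsaturation ending is -ene.
Number the chain so that numbering from this end puts the double bond at C-1 rather than C-6.
With this numbering: the double bond between C-1 and C-2; a chloro group at C-1; a fluoro group at C-4.
The substituents are ordered alphabetically, ignoring any di-/tri- multipliers.
Putting it together: 1-chloro-4-fluorohept-1-ene.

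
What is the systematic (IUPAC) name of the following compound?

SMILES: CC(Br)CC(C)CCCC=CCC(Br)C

Counting along the main chain through the multiple bond gives 12 carbons: the parent is dodecane.
A C=C double bond in the chain gives the infix -ene-.
Choose the numbering such that numbering from this end puts the double bond at C-4 rather than C-8.
With this numbering: the double bond between C-4 and C-5; bromo groups at C-2 and C-11; a methyl group at C-9.
Prefixes are listed alphabetically: bromo, methyl.
Assembling the pieces gives 2,11-dibromo-9-methyldodec-4-ene.

2,11-dibromo-9-methyldodec-4-ene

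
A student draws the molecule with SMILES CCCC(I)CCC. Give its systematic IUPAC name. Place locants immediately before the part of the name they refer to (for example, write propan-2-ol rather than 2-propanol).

The longest carbon chain is 7 atoms: the parent is heptane.
Both numbering directions give the same locant set; either may be used.
With this numbering: an iodo group at C-4.
The name is 4-iodoheptane.

4-iodoheptane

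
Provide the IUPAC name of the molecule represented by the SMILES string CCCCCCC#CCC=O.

Counting along the main chain through the –CHO group and the multiple bond gives 10 carbons: the parent is decane.
An aldehyde (terminal –CHO) is the principal characteristic group, giving the suffix -al.
A C≡C triple bond in the chain gives the infix -yne-.
Number the chain so that the aldehyde carbon is C-1 by definition.
That gives the triple bond between C-3 and C-4.
The name is dec-3-ynal.

dec-3-ynal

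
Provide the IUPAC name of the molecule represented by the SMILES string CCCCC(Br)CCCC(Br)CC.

3,7-dibromoundecane

The parent chain contains 11 carbons (undecane).
The numbering direction is chosen so that the substituent locant set {3,7} is lower than {5,9} at the first point of difference.
With this numbering: bromo groups at C-3 and C-7.
The name is 3,7-dibromoundecane.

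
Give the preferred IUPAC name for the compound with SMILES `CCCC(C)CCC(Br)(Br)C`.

The longest carbon chain is 8 atoms: the parent is octane.
The numbering direction is chosen so that the substituent locant set {2,2,5} is lower than {4,7,7} at the first point of difference.
With this numbering: two bromo groups at C-2; a methyl group at C-5.
Prefixes are listed alphabetically: bromo, methyl.
Putting it together: 2,2-dibromo-5-methyloctane.

2,2-dibromo-5-methyloctane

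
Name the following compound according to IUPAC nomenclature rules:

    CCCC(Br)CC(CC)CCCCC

4-bromo-6-ethylundecane

The parent chain contains 11 carbons (undecane).
Number the chain so that the substituent locant set {4,6} is lower than {6,8} at the first point of difference.
This places a bromo group at C-4; an ethyl group at C-6.
The substituents are ordered alphabetically, ignoring any di-/tri- multipliers.
Putting it together: 4-bromo-6-ethylundecane.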